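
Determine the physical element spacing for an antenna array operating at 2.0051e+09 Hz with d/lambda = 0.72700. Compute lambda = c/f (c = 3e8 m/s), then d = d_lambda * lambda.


lambda = c / f = 3.0000e+08 / 2.0051e+09 = 0.1496185 m
d = 0.72700 * 0.1496185 = 0.1088 m

0.1088 m


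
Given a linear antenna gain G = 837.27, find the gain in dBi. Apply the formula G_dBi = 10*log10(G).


G_dBi = 10 * log10(837.27) = 29.23 dBi

29.23 dBi


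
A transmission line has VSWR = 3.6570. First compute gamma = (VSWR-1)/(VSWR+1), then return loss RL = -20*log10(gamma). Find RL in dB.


gamma = (3.6570 - 1) / (3.6570 + 1) = 0.5705390
RL = -20 * log10(0.5705390) = 4.874 dB

4.874 dB


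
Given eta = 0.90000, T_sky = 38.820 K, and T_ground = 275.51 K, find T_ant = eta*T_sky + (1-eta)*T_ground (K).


T_ant = 0.90000 * 38.820 + (1 - 0.90000) * 275.51 = 62.49 K

62.49 K


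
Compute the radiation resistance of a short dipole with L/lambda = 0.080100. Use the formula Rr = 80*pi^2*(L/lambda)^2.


Rr = 80 * pi^2 * (0.080100)^2 = 80 * 9.869604 * 6.416010e-03 = 5.066 ohm

5.066 ohm


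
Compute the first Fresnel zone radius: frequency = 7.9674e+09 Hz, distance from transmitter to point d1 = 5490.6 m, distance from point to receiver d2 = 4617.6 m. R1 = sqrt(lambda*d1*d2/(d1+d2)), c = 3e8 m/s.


lambda = c / f = 3.0000e+08 / 7.9674e+09 = 0.03765344 m
R1 = sqrt(0.03765344 * 5490.6 * 4617.6 / (5490.6 + 4617.6)) = 9.718 m

9.718 m


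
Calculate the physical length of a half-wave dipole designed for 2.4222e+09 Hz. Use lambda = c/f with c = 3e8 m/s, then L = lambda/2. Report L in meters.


lambda = c / f = 3.0000e+08 / 2.4222e+09 = 0.1238543 m
L = lambda / 2 = 0.1238543 / 2 = 0.06193 m

0.06193 m


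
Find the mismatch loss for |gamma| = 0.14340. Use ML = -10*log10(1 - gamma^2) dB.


ML = -10 * log10(1 - 0.14340^2) = -10 * log10(0.97943644) = 0.09024 dB

0.09024 dB


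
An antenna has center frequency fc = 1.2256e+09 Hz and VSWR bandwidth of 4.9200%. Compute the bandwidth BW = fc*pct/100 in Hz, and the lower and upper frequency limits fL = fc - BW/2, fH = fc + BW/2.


BW = 1.2256e+09 * 4.9200/100 = 6.029952e+07 Hz
fL = 1.2256e+09 - 6.029952e+07/2 = 1.195e+09 Hz
fH = 1.2256e+09 + 6.029952e+07/2 = 1.256e+09 Hz

BW=6.030e+07 Hz, fL=1.195e+09 Hz, fH=1.256e+09 Hz


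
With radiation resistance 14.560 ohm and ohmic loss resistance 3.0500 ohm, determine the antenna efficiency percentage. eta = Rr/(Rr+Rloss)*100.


eta = 14.560 / (14.560 + 3.0500) * 100 = 82.68%

82.68%


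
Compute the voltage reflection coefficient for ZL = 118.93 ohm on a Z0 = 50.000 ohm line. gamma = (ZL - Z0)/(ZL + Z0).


gamma = (118.93 - 50.000) / (118.93 + 50.000) = 0.4080

0.4080


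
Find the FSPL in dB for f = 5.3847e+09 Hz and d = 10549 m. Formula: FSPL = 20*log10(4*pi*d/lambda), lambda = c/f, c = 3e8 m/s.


lambda = c / f = 3.0000e+08 / 5.3847e+09 = 0.05571341 m
FSPL = 20 * log10(4*pi*10549/0.05571341) = 127.5 dB

127.5 dB


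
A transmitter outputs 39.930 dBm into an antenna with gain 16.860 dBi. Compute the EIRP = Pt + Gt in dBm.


EIRP = Pt + Gt = 39.930 + 16.860 = 56.79 dBm

56.79 dBm


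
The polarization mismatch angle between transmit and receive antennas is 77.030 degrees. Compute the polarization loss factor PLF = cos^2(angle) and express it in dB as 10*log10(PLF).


PLF_linear = cos^2(77.030 deg) = 0.05037369
PLF_dB = 10 * log10(0.05037369) = -12.98 dB

-12.98 dB


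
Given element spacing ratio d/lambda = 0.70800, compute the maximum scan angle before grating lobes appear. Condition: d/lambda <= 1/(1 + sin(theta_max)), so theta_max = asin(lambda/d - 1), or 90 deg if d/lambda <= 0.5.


lambda/d - 1 = 1/0.70800 - 1 = 0.4124294
theta_max = asin(0.4124294) = 24.36 deg

24.36 deg


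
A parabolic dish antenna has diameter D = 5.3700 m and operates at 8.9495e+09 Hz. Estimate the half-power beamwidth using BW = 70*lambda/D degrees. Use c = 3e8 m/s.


lambda = c / f = 3.0000e+08 / 8.9495e+09 = 0.03352143 m
BW = 70 * 0.03352143 / 5.3700 = 0.4370 deg

0.4370 deg


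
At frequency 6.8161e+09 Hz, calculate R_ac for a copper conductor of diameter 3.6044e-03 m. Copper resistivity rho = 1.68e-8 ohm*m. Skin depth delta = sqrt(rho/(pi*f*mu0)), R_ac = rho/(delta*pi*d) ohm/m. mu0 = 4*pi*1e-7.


delta = sqrt(1.68e-8 / (pi * 6.8161e+09 * 4*pi*1e-7)) = 7.901450e-07 m
R_ac = 1.68e-8 / (7.901450e-07 * pi * 3.6044e-03) = 1.878 ohm/m

1.878 ohm/m


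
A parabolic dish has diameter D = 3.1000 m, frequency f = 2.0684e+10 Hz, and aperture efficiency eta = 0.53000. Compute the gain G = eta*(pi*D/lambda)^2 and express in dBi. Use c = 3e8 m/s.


lambda = c / f = 3.0000e+08 / 2.0684e+10 = 0.01450396 m
G_linear = 0.53000 * (pi * 3.1000 / 0.01450396)^2 = 238960.3
G_dBi = 10 * log10(238960.3) = 53.78 dBi

53.78 dBi


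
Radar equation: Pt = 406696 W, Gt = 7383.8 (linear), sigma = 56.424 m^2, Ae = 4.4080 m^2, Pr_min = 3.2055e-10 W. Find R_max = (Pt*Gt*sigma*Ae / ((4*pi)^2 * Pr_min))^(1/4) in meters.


R^4 = 406696*7383.8*56.424*4.4080 / ((4*pi)^2 * 3.2055e-10) = 1.475502e+19
R_max = 1.475502e+19^0.25 = 61978 m

61978 m


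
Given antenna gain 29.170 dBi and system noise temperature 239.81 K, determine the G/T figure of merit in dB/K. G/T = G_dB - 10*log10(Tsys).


G/T = 29.170 - 10*log10(239.81) = 29.170 - 23.79867 = 5.371 dB/K

5.371 dB/K


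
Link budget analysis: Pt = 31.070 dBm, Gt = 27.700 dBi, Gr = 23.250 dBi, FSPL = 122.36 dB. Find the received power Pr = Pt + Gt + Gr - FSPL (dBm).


Pr = 31.070 + 27.700 + 23.250 - 122.36 = -40.34 dBm

-40.34 dBm


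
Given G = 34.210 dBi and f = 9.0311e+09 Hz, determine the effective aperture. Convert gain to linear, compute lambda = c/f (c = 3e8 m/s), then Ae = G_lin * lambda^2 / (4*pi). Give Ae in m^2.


lambda = c / f = 3.0000e+08 / 9.0311e+09 = 0.03321854 m
G_linear = 10^(34.210/10) = 2636.331
Ae = G_linear * lambda^2 / (4*pi) = 2636.331 * 0.03321854^2 / (4*pi) = 0.2315 m^2

0.2315 m^2


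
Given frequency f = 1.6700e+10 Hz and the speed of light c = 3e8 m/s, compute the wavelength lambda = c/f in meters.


lambda = c / f = 3.0000e+08 / 1.6700e+10 = 0.01796 m

0.01796 m


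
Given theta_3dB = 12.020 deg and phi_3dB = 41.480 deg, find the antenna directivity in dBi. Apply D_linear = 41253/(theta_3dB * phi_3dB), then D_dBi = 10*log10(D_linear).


D_linear = 41253 / (12.020 * 41.480) = 82.73939
D_dBi = 10 * log10(82.73939) = 19.18 dBi

19.18 dBi


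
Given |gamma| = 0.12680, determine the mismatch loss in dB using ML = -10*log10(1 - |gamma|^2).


ML = -10 * log10(1 - 0.12680^2) = -10 * log10(0.98392176) = 0.07039 dB

0.07039 dB


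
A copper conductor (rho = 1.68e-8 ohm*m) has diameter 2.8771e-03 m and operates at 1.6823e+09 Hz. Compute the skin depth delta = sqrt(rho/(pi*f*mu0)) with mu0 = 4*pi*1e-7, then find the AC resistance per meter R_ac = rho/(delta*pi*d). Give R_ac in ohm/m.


delta = sqrt(1.68e-8 / (pi * 1.6823e+09 * 4*pi*1e-7)) = 1.590461e-06 m
R_ac = 1.68e-8 / (1.590461e-06 * pi * 2.8771e-03) = 1.169 ohm/m

1.169 ohm/m


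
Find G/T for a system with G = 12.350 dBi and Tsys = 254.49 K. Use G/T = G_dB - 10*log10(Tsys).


G/T = 12.350 - 10*log10(254.49) = 12.350 - 24.05671 = -11.71 dB/K

-11.71 dB/K


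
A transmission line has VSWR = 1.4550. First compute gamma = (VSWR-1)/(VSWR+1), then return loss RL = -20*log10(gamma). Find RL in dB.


gamma = (1.4550 - 1) / (1.4550 + 1) = 0.1853360
RL = -20 * log10(0.1853360) = 14.64 dB

14.64 dB


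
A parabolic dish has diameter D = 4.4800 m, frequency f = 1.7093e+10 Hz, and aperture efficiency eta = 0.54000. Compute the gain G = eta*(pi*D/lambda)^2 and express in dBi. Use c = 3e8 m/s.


lambda = c / f = 3.0000e+08 / 1.7093e+10 = 0.01755104 m
G_linear = 0.54000 * (pi * 4.4800 / 0.01755104)^2 = 347251.3
G_dBi = 10 * log10(347251.3) = 55.41 dBi

55.41 dBi


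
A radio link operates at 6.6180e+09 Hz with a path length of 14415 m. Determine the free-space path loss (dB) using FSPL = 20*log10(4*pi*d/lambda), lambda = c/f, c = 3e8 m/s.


lambda = c / f = 3.0000e+08 / 6.6180e+09 = 0.04533092 m
FSPL = 20 * log10(4*pi*14415/0.04533092) = 132.0 dB

132.0 dB


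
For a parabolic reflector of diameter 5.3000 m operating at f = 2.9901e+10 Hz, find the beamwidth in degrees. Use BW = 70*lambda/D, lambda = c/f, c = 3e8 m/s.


lambda = c / f = 3.0000e+08 / 2.9901e+10 = 0.01003311 m
BW = 70 * 0.01003311 / 5.3000 = 0.1325 deg

0.1325 deg


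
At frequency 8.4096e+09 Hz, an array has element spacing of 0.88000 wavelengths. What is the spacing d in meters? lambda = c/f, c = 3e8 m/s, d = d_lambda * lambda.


lambda = c / f = 3.0000e+08 / 8.4096e+09 = 0.03567352 m
d = 0.88000 * 0.03567352 = 0.03139 m

0.03139 m


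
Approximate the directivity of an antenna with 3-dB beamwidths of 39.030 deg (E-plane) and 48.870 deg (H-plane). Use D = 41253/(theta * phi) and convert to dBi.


D_linear = 41253 / (39.030 * 48.870) = 21.62791
D_dBi = 10 * log10(21.62791) = 13.35 dBi

13.35 dBi


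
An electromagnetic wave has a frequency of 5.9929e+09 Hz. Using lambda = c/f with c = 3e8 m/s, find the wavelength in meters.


lambda = c / f = 3.0000e+08 / 5.9929e+09 = 0.05006 m

0.05006 m


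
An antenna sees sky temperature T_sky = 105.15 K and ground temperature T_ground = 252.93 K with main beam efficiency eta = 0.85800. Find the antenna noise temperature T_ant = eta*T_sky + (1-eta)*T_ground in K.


T_ant = 0.85800 * 105.15 + (1 - 0.85800) * 252.93 = 126.1 K

126.1 K


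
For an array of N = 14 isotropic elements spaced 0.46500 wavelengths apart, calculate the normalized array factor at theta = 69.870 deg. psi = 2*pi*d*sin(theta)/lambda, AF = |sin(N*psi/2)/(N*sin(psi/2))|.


psi = 2*pi*0.46500*sin(69.870 deg) = 2.743208 rad
AF = |sin(14*2.743208/2) / (14*sin(2.743208/2))| = 0.02519

0.02519


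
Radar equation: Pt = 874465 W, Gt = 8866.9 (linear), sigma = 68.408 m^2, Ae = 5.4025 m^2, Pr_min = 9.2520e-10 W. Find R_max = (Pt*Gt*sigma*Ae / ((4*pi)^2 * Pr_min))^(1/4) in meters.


R^4 = 874465*8866.9*68.408*5.4025 / ((4*pi)^2 * 9.2520e-10) = 1.961375e+19
R_max = 1.961375e+19^0.25 = 66549 m

66549 m


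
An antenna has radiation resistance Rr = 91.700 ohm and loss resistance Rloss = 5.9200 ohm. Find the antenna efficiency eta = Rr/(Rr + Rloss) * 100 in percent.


eta = 91.700 / (91.700 + 5.9200) * 100 = 93.94%

93.94%


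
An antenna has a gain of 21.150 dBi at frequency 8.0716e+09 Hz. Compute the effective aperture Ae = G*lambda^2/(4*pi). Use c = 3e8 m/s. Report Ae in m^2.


lambda = c / f = 3.0000e+08 / 8.0716e+09 = 0.03716735 m
G_linear = 10^(21.150/10) = 130.3167
Ae = G_linear * lambda^2 / (4*pi) = 130.3167 * 0.03716735^2 / (4*pi) = 0.01433 m^2

0.01433 m^2


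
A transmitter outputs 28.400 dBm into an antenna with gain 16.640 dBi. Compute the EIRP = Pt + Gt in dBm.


EIRP = Pt + Gt = 28.400 + 16.640 = 45.04 dBm

45.04 dBm


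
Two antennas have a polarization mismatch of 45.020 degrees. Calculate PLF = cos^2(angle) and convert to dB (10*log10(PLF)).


PLF_linear = cos^2(45.020 deg) = 0.4996509
PLF_dB = 10 * log10(0.4996509) = -3.013 dB

-3.013 dB


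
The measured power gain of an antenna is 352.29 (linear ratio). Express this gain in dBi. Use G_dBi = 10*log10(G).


G_dBi = 10 * log10(352.29) = 25.47 dBi

25.47 dBi


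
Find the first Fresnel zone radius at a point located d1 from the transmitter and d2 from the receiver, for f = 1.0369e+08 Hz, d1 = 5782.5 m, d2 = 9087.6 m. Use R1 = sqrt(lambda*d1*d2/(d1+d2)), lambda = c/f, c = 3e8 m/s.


lambda = c / f = 3.0000e+08 / 1.0369e+08 = 2.893239 m
R1 = sqrt(2.893239 * 5782.5 * 9087.6 / (5782.5 + 9087.6)) = 101.1 m

101.1 m


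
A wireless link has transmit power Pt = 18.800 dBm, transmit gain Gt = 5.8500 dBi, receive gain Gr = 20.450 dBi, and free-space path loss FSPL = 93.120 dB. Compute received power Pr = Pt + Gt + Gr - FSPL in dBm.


Pr = 18.800 + 5.8500 + 20.450 - 93.120 = -48.02 dBm

-48.02 dBm


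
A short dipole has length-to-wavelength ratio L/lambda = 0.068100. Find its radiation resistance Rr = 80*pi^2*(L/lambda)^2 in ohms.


Rr = 80 * pi^2 * (0.068100)^2 = 80 * 9.869604 * 4.637610e-03 = 3.662 ohm

3.662 ohm


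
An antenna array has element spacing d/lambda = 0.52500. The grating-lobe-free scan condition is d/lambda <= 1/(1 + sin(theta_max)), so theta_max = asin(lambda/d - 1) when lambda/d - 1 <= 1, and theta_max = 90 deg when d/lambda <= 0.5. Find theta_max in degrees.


lambda/d - 1 = 1/0.52500 - 1 = 0.9047619
theta_max = asin(0.9047619) = 64.79 deg

64.79 deg


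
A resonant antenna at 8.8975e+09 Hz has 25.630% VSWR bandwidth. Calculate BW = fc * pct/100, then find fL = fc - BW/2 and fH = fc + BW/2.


BW = 8.8975e+09 * 25.630/100 = 2.280429e+09 Hz
fL = 8.8975e+09 - 2.280429e+09/2 = 7.757e+09 Hz
fH = 8.8975e+09 + 2.280429e+09/2 = 1.004e+10 Hz

BW=2.280e+09 Hz, fL=7.757e+09 Hz, fH=1.004e+10 Hz


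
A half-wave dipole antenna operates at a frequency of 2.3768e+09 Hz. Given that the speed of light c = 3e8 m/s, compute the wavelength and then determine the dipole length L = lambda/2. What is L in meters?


lambda = c / f = 3.0000e+08 / 2.3768e+09 = 0.1262201 m
L = lambda / 2 = 0.1262201 / 2 = 0.06311 m

0.06311 m


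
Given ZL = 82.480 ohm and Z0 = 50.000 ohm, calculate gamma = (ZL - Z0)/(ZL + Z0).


gamma = (82.480 - 50.000) / (82.480 + 50.000) = 0.2452

0.2452


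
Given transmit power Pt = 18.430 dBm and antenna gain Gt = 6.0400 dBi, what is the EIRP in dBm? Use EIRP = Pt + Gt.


EIRP = Pt + Gt = 18.430 + 6.0400 = 24.47 dBm

24.47 dBm


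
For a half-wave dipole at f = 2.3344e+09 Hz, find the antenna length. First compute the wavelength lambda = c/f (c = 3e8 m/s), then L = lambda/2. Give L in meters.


lambda = c / f = 3.0000e+08 / 2.3344e+09 = 0.1285127 m
L = lambda / 2 = 0.1285127 / 2 = 0.06426 m

0.06426 m


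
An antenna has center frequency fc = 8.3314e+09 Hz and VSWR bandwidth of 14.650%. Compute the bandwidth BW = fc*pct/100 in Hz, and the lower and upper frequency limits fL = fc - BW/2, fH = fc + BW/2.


BW = 8.3314e+09 * 14.650/100 = 1.220550e+09 Hz
fL = 8.3314e+09 - 1.220550e+09/2 = 7.721e+09 Hz
fH = 8.3314e+09 + 1.220550e+09/2 = 8.942e+09 Hz

BW=1.221e+09 Hz, fL=7.721e+09 Hz, fH=8.942e+09 Hz


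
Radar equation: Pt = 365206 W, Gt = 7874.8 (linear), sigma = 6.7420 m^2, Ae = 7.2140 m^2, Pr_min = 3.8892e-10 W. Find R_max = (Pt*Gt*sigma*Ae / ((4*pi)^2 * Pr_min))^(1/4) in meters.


R^4 = 365206*7874.8*6.7420*7.2140 / ((4*pi)^2 * 3.8892e-10) = 2.277521e+18
R_max = 2.277521e+18^0.25 = 38848 m

38848 m


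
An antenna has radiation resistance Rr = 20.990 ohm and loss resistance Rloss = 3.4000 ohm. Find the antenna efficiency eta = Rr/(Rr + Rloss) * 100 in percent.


eta = 20.990 / (20.990 + 3.4000) * 100 = 86.06%

86.06%


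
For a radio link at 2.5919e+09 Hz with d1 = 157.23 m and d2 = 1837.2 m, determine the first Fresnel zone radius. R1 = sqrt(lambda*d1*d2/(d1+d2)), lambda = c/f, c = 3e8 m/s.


lambda = c / f = 3.0000e+08 / 2.5919e+09 = 0.1157452 m
R1 = sqrt(0.1157452 * 157.23 * 1837.2 / (157.23 + 1837.2)) = 4.094 m

4.094 m


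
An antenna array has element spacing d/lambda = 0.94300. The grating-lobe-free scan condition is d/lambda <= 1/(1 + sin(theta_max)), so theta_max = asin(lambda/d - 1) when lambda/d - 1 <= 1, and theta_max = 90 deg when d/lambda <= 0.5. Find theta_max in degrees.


lambda/d - 1 = 1/0.94300 - 1 = 0.06044539
theta_max = asin(0.06044539) = 3.465 deg

3.465 deg


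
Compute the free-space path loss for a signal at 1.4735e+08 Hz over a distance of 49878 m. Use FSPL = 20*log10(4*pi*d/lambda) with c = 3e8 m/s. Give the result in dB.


lambda = c / f = 3.0000e+08 / 1.4735e+08 = 2.035969 m
FSPL = 20 * log10(4*pi*49878/2.035969) = 109.8 dB

109.8 dB


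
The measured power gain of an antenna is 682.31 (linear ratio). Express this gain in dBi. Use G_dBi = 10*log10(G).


G_dBi = 10 * log10(682.31) = 28.34 dBi

28.34 dBi


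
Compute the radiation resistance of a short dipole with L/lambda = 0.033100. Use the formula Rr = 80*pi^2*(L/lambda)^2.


Rr = 80 * pi^2 * (0.033100)^2 = 80 * 9.869604 * 1.095610e-03 = 0.8651 ohm

0.8651 ohm


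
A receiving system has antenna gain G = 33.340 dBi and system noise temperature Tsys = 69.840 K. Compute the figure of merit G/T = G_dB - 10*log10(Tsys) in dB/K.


G/T = 33.340 - 10*log10(69.840) = 33.340 - 18.44104 = 14.90 dB/K

14.90 dB/K


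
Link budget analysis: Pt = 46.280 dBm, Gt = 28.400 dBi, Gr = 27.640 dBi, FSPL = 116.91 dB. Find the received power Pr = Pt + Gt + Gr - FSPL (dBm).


Pr = 46.280 + 28.400 + 27.640 - 116.91 = -14.59 dBm

-14.59 dBm


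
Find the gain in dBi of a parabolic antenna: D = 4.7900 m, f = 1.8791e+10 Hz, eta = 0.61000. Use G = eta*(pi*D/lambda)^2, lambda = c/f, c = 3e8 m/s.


lambda = c / f = 3.0000e+08 / 1.8791e+10 = 0.01596509 m
G_linear = 0.61000 * (pi * 4.7900 / 0.01596509)^2 = 541948.3
G_dBi = 10 * log10(541948.3) = 57.34 dBi

57.34 dBi


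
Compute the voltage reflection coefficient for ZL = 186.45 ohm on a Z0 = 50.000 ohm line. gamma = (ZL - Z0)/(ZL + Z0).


gamma = (186.45 - 50.000) / (186.45 + 50.000) = 0.5771

0.5771


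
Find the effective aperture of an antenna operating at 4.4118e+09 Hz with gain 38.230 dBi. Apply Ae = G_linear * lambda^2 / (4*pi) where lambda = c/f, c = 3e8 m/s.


lambda = c / f = 3.0000e+08 / 4.4118e+09 = 0.06799946 m
G_linear = 10^(38.230/10) = 6652.732
Ae = G_linear * lambda^2 / (4*pi) = 6652.732 * 0.06799946^2 / (4*pi) = 2.448 m^2

2.448 m^2


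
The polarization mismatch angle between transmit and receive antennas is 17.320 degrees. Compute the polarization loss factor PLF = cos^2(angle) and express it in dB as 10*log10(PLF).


PLF_linear = cos^2(17.320 deg) = 0.9113699
PLF_dB = 10 * log10(0.9113699) = -0.4031 dB

-0.4031 dB


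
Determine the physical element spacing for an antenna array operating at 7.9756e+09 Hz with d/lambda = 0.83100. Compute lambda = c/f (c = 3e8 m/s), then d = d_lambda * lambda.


lambda = c / f = 3.0000e+08 / 7.9756e+09 = 0.03761472 m
d = 0.83100 * 0.03761472 = 0.03126 m

0.03126 m


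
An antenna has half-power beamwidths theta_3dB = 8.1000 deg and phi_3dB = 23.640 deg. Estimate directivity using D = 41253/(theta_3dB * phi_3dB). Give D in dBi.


D_linear = 41253 / (8.1000 * 23.640) = 215.4384
D_dBi = 10 * log10(215.4384) = 23.33 dBi

23.33 dBi


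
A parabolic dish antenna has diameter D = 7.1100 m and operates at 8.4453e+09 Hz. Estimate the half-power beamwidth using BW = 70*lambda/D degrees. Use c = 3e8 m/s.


lambda = c / f = 3.0000e+08 / 8.4453e+09 = 0.03552272 m
BW = 70 * 0.03552272 / 7.1100 = 0.3497 deg

0.3497 deg


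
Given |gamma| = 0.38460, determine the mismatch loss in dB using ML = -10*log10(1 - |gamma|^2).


ML = -10 * log10(1 - 0.38460^2) = -10 * log10(0.85208284) = 0.6952 dB

0.6952 dB


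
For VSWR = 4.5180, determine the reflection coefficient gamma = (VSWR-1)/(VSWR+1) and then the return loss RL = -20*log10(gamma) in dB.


gamma = (4.5180 - 1) / (4.5180 + 1) = 0.6375498
RL = -20 * log10(0.6375498) = 3.910 dB

3.910 dB


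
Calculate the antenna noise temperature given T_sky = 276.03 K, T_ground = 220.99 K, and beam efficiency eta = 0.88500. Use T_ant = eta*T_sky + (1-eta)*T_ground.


T_ant = 0.88500 * 276.03 + (1 - 0.88500) * 220.99 = 269.7 K

269.7 K


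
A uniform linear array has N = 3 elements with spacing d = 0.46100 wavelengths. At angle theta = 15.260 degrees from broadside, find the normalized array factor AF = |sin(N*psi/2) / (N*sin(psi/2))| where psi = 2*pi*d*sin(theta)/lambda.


psi = 2*pi*0.46100*sin(15.260 deg) = 0.7623704 rad
AF = |sin(3*0.7623704/2) / (3*sin(0.7623704/2))| = 0.8155

0.8155


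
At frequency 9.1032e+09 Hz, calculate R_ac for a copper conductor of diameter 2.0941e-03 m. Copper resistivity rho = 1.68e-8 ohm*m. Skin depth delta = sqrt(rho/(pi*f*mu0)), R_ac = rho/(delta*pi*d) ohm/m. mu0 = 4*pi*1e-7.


delta = sqrt(1.68e-8 / (pi * 9.1032e+09 * 4*pi*1e-7)) = 6.837191e-07 m
R_ac = 1.68e-8 / (6.837191e-07 * pi * 2.0941e-03) = 3.735 ohm/m

3.735 ohm/m


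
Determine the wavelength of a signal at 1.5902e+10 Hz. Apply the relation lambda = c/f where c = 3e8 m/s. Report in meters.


lambda = c / f = 3.0000e+08 / 1.5902e+10 = 0.01887 m

0.01887 m


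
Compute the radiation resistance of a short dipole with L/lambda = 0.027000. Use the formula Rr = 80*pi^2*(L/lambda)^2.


Rr = 80 * pi^2 * (0.027000)^2 = 80 * 9.869604 * 7.290000e-04 = 0.5756 ohm

0.5756 ohm


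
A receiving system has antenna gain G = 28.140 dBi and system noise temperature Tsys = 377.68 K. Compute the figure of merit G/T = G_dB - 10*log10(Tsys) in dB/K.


G/T = 28.140 - 10*log10(377.68) = 28.140 - 25.77124 = 2.369 dB/K

2.369 dB/K


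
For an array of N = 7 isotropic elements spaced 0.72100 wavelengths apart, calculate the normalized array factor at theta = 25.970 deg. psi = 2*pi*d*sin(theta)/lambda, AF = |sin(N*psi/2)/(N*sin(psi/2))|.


psi = 2*pi*0.72100*sin(25.970 deg) = 1.983767 rad
AF = |sin(7*1.983767/2) / (7*sin(1.983767/2))| = 0.1046

0.1046


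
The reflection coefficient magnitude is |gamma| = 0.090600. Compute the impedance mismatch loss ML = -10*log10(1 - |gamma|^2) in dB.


ML = -10 * log10(1 - 0.090600^2) = -10 * log10(0.99179164) = 0.03580 dB

0.03580 dB


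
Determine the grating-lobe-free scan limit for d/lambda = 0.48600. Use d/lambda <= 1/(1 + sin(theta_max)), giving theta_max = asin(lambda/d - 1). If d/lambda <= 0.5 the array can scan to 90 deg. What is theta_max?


lambda/d - 1 = 1/0.48600 - 1 = 1.057613 >= 1
d/lambda <= 0.5, so the array can scan to endfire without grating lobes: theta_max = 90 deg

90 deg


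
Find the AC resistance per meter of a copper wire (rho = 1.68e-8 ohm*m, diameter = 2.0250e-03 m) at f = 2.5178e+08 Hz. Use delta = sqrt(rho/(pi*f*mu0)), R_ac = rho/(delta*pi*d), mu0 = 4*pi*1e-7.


delta = sqrt(1.68e-8 / (pi * 2.5178e+08 * 4*pi*1e-7)) = 4.111158e-06 m
R_ac = 1.68e-8 / (4.111158e-06 * pi * 2.0250e-03) = 0.6423 ohm/m

0.6423 ohm/m


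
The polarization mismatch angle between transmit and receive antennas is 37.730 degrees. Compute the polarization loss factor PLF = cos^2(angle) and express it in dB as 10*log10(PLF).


PLF_linear = cos^2(37.730 deg) = 0.6255279
PLF_dB = 10 * log10(0.6255279) = -2.038 dB

-2.038 dB


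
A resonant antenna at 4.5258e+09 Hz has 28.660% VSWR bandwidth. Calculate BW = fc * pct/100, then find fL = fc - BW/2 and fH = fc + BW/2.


BW = 4.5258e+09 * 28.660/100 = 1.297094e+09 Hz
fL = 4.5258e+09 - 1.297094e+09/2 = 3.877e+09 Hz
fH = 4.5258e+09 + 1.297094e+09/2 = 5.174e+09 Hz

BW=1.297e+09 Hz, fL=3.877e+09 Hz, fH=5.174e+09 Hz


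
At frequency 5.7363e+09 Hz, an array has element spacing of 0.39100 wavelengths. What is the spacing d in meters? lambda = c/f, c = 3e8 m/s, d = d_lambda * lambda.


lambda = c / f = 3.0000e+08 / 5.7363e+09 = 0.05229852 m
d = 0.39100 * 0.05229852 = 0.02045 m

0.02045 m


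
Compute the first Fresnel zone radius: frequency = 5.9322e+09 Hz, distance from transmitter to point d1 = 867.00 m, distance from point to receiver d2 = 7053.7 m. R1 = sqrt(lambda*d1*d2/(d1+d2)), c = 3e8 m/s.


lambda = c / f = 3.0000e+08 / 5.9322e+09 = 0.05057146 m
R1 = sqrt(0.05057146 * 867.00 * 7053.7 / (867.00 + 7053.7)) = 6.249 m

6.249 m


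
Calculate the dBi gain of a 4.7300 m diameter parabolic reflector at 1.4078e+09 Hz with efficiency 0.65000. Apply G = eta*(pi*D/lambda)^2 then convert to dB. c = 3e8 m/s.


lambda = c / f = 3.0000e+08 / 1.4078e+09 = 0.2130985 m
G_linear = 0.65000 * (pi * 4.7300 / 0.2130985)^2 = 3160.637
G_dBi = 10 * log10(3160.637) = 35.00 dBi

35.00 dBi


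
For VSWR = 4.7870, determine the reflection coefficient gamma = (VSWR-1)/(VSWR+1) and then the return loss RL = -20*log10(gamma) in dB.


gamma = (4.7870 - 1) / (4.7870 + 1) = 0.6543978
RL = -20 * log10(0.6543978) = 3.683 dB

3.683 dB


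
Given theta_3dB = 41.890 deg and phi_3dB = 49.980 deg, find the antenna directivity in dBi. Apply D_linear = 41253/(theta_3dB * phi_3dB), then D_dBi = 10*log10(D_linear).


D_linear = 41253 / (41.890 * 49.980) = 19.70375
D_dBi = 10 * log10(19.70375) = 12.95 dBi

12.95 dBi


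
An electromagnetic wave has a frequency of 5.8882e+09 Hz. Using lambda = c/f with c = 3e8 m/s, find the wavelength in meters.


lambda = c / f = 3.0000e+08 / 5.8882e+09 = 0.05095 m

0.05095 m


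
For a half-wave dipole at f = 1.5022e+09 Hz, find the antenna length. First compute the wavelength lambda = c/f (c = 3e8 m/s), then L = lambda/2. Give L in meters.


lambda = c / f = 3.0000e+08 / 1.5022e+09 = 0.1997071 m
L = lambda / 2 = 0.1997071 / 2 = 0.09985 m

0.09985 m


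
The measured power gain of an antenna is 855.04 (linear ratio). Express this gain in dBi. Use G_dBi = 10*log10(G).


G_dBi = 10 * log10(855.04) = 29.32 dBi

29.32 dBi


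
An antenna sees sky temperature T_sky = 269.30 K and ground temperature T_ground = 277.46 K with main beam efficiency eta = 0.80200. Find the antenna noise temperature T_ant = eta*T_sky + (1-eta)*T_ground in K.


T_ant = 0.80200 * 269.30 + (1 - 0.80200) * 277.46 = 270.9 K

270.9 K


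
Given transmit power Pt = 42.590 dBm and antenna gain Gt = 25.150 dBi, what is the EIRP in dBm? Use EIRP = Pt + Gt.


EIRP = Pt + Gt = 42.590 + 25.150 = 67.74 dBm

67.74 dBm


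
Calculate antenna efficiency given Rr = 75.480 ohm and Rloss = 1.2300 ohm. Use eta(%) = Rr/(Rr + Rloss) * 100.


eta = 75.480 / (75.480 + 1.2300) * 100 = 98.40%

98.40%


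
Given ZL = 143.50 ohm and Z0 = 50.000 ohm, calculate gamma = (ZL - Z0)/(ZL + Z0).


gamma = (143.50 - 50.000) / (143.50 + 50.000) = 0.4832

0.4832


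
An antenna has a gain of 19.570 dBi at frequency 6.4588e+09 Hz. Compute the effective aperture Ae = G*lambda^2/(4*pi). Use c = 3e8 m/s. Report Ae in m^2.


lambda = c / f = 3.0000e+08 / 6.4588e+09 = 0.04644826 m
G_linear = 10^(19.570/10) = 90.57326
Ae = G_linear * lambda^2 / (4*pi) = 90.57326 * 0.04644826^2 / (4*pi) = 0.01555 m^2

0.01555 m^2


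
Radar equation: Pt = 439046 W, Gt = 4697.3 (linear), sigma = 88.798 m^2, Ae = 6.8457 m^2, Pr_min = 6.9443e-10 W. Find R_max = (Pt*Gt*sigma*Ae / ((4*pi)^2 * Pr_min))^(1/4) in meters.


R^4 = 439046*4697.3*88.798*6.8457 / ((4*pi)^2 * 6.9443e-10) = 1.143224e+19
R_max = 1.143224e+19^0.25 = 58148 m

58148 m


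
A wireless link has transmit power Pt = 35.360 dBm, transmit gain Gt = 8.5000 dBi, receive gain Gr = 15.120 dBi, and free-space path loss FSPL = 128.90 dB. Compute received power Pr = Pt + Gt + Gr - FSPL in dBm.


Pr = 35.360 + 8.5000 + 15.120 - 128.90 = -69.92 dBm

-69.92 dBm


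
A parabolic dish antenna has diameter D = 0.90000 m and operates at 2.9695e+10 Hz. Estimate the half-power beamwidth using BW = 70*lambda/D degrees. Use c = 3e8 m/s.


lambda = c / f = 3.0000e+08 / 2.9695e+10 = 0.01010271 m
BW = 70 * 0.01010271 / 0.90000 = 0.7858 deg

0.7858 deg


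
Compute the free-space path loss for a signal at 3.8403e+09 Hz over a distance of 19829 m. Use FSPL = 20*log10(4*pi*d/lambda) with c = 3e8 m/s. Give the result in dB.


lambda = c / f = 3.0000e+08 / 3.8403e+09 = 0.07811890 m
FSPL = 20 * log10(4*pi*19829/0.07811890) = 130.1 dB

130.1 dB


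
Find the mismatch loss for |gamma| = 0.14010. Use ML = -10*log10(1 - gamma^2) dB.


ML = -10 * log10(1 - 0.14010^2) = -10 * log10(0.98037199) = 0.08609 dB

0.08609 dB


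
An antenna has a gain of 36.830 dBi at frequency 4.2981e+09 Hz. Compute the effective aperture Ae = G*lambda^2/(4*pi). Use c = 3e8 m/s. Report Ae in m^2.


lambda = c / f = 3.0000e+08 / 4.2981e+09 = 0.06979828 m
G_linear = 10^(36.830/10) = 4819.478
Ae = G_linear * lambda^2 / (4*pi) = 4819.478 * 0.06979828^2 / (4*pi) = 1.868 m^2

1.868 m^2


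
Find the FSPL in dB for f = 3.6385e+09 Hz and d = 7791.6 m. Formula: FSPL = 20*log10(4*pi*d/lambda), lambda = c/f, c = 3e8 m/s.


lambda = c / f = 3.0000e+08 / 3.6385e+09 = 0.08245156 m
FSPL = 20 * log10(4*pi*7791.6/0.08245156) = 121.5 dB

121.5 dB


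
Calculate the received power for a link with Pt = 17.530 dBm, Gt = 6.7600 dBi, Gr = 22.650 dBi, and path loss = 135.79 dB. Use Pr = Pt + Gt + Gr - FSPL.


Pr = 17.530 + 6.7600 + 22.650 - 135.79 = -88.85 dBm

-88.85 dBm


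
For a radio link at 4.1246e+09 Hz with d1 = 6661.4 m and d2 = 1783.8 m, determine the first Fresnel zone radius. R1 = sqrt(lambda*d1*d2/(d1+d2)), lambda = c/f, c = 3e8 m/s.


lambda = c / f = 3.0000e+08 / 4.1246e+09 = 0.07273433 m
R1 = sqrt(0.07273433 * 6661.4 * 1783.8 / (6661.4 + 1783.8)) = 10.12 m

10.12 m


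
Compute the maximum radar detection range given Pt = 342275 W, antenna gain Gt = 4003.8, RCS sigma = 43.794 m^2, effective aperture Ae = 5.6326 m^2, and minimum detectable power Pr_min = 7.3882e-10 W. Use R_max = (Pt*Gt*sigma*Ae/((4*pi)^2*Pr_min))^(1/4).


R^4 = 342275*4003.8*43.794*5.6326 / ((4*pi)^2 * 7.3882e-10) = 2.897428e+18
R_max = 2.897428e+18^0.25 = 41258 m

41258 m


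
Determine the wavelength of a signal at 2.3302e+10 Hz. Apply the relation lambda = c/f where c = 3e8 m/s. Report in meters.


lambda = c / f = 3.0000e+08 / 2.3302e+10 = 0.01287 m

0.01287 m


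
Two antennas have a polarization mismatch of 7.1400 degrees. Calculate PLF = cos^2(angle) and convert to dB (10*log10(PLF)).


PLF_linear = cos^2(7.1400 deg) = 0.9845509
PLF_dB = 10 * log10(0.9845509) = -0.06762 dB

-0.06762 dB


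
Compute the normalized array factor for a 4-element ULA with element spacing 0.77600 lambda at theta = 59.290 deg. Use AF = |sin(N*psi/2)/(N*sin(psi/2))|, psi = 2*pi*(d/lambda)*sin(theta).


psi = 2*pi*0.77600*sin(59.290 deg) = 4.191992 rad
AF = |sin(4*4.191992/2) / (4*sin(4.191992/2))| = 0.2493

0.2493


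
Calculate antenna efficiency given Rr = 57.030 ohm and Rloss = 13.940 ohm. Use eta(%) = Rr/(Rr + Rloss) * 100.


eta = 57.030 / (57.030 + 13.940) * 100 = 80.36%

80.36%


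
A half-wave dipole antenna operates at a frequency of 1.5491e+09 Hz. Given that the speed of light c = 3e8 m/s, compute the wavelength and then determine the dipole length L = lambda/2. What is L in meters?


lambda = c / f = 3.0000e+08 / 1.5491e+09 = 0.1936608 m
L = lambda / 2 = 0.1936608 / 2 = 0.09683 m

0.09683 m


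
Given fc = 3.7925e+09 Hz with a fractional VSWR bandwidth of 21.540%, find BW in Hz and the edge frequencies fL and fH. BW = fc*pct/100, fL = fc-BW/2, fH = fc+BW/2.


BW = 3.7925e+09 * 21.540/100 = 8.169045e+08 Hz
fL = 3.7925e+09 - 8.169045e+08/2 = 3.384e+09 Hz
fH = 3.7925e+09 + 8.169045e+08/2 = 4.201e+09 Hz

BW=8.169e+08 Hz, fL=3.384e+09 Hz, fH=4.201e+09 Hz


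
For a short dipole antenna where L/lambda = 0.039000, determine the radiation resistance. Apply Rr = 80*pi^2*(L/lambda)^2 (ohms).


Rr = 80 * pi^2 * (0.039000)^2 = 80 * 9.869604 * 1.521000e-03 = 1.201 ohm

1.201 ohm


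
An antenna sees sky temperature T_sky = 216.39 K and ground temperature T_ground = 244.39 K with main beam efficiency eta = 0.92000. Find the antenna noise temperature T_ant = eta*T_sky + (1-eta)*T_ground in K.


T_ant = 0.92000 * 216.39 + (1 - 0.92000) * 244.39 = 218.6 K

218.6 K


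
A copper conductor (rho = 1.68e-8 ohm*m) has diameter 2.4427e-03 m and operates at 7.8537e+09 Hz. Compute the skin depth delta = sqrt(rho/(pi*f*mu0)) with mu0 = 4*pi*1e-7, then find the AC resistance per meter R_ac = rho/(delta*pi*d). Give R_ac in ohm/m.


delta = sqrt(1.68e-8 / (pi * 7.8537e+09 * 4*pi*1e-7)) = 7.361014e-07 m
R_ac = 1.68e-8 / (7.361014e-07 * pi * 2.4427e-03) = 2.974 ohm/m

2.974 ohm/m


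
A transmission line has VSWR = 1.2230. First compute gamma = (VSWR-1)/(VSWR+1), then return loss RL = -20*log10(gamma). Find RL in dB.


gamma = (1.2230 - 1) / (1.2230 + 1) = 0.1003149
RL = -20 * log10(0.1003149) = 19.97 dB

19.97 dB


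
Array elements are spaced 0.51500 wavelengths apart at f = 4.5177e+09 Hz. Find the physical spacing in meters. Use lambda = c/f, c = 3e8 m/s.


lambda = c / f = 3.0000e+08 / 4.5177e+09 = 0.06640547 m
d = 0.51500 * 0.06640547 = 0.03420 m

0.03420 m


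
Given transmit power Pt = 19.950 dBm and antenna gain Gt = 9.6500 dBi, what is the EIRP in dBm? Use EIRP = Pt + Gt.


EIRP = Pt + Gt = 19.950 + 9.6500 = 29.60 dBm

29.60 dBm


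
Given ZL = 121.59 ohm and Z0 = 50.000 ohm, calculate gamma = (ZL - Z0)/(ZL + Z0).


gamma = (121.59 - 50.000) / (121.59 + 50.000) = 0.4172

0.4172


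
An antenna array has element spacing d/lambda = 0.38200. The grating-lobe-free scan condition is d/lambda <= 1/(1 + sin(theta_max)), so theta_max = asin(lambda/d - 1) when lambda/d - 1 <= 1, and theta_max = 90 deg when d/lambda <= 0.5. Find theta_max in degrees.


lambda/d - 1 = 1/0.38200 - 1 = 1.617801 >= 1
d/lambda <= 0.5, so the array can scan to endfire without grating lobes: theta_max = 90 deg

90 deg


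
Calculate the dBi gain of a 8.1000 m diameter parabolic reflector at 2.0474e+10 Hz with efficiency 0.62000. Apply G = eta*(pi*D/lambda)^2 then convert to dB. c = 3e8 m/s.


lambda = c / f = 3.0000e+08 / 2.0474e+10 = 0.01465273 m
G_linear = 0.62000 * (pi * 8.1000 / 0.01465273)^2 = 1.869926e+06
G_dBi = 10 * log10(1.869926e+06) = 62.72 dBi

62.72 dBi


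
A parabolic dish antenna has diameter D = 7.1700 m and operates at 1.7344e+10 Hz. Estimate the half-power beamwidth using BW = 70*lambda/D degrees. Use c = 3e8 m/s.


lambda = c / f = 3.0000e+08 / 1.7344e+10 = 0.01729705 m
BW = 70 * 0.01729705 / 7.1700 = 0.1689 deg

0.1689 deg


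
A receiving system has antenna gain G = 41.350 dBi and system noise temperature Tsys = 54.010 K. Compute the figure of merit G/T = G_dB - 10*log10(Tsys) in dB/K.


G/T = 41.350 - 10*log10(54.010) = 41.350 - 17.32474 = 24.03 dB/K

24.03 dB/K


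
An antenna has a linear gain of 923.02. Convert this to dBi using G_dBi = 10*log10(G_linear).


G_dBi = 10 * log10(923.02) = 29.65 dBi

29.65 dBi


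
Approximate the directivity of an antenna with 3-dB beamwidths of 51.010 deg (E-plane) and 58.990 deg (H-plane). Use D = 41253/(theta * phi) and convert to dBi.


D_linear = 41253 / (51.010 * 58.990) = 13.70951
D_dBi = 10 * log10(13.70951) = 11.37 dBi

11.37 dBi


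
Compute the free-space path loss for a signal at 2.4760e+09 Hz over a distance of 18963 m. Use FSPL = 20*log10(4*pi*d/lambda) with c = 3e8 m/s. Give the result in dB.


lambda = c / f = 3.0000e+08 / 2.4760e+09 = 0.1211632 m
FSPL = 20 * log10(4*pi*18963/0.1211632) = 125.9 dB

125.9 dB


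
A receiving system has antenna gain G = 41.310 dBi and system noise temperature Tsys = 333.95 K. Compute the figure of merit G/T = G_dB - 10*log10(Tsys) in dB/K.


G/T = 41.310 - 10*log10(333.95) = 41.310 - 25.23681 = 16.07 dB/K

16.07 dB/K


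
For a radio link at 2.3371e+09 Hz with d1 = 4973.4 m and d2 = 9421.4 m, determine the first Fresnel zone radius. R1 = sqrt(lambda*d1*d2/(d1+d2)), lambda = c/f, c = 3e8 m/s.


lambda = c / f = 3.0000e+08 / 2.3371e+09 = 0.1283642 m
R1 = sqrt(0.1283642 * 4973.4 * 9421.4 / (4973.4 + 9421.4)) = 20.44 m

20.44 m


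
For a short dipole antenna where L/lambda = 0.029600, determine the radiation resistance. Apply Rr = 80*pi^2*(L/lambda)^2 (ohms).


Rr = 80 * pi^2 * (0.029600)^2 = 80 * 9.869604 * 8.761600e-04 = 0.6918 ohm

0.6918 ohm


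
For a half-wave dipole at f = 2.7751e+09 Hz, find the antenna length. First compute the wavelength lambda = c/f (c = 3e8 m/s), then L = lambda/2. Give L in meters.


lambda = c / f = 3.0000e+08 / 2.7751e+09 = 0.1081042 m
L = lambda / 2 = 0.1081042 / 2 = 0.05405 m

0.05405 m


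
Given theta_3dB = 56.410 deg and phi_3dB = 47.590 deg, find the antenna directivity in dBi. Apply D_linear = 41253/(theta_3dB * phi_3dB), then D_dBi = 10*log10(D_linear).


D_linear = 41253 / (56.410 * 47.590) = 15.36681
D_dBi = 10 * log10(15.36681) = 11.87 dBi

11.87 dBi


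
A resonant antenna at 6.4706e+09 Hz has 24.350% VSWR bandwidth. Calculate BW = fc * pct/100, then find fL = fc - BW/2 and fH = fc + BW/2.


BW = 6.4706e+09 * 24.350/100 = 1.575591e+09 Hz
fL = 6.4706e+09 - 1.575591e+09/2 = 5.683e+09 Hz
fH = 6.4706e+09 + 1.575591e+09/2 = 7.258e+09 Hz

BW=1.576e+09 Hz, fL=5.683e+09 Hz, fH=7.258e+09 Hz


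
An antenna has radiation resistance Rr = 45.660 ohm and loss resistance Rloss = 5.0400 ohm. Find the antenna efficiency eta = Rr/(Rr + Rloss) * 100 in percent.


eta = 45.660 / (45.660 + 5.0400) * 100 = 90.06%

90.06%


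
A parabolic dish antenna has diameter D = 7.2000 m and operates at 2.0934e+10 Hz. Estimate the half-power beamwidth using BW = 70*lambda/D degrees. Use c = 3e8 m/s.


lambda = c / f = 3.0000e+08 / 2.0934e+10 = 0.01433075 m
BW = 70 * 0.01433075 / 7.2000 = 0.1393 deg

0.1393 deg


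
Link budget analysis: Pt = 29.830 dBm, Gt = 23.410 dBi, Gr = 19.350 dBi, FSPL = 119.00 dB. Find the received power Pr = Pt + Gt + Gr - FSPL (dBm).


Pr = 29.830 + 23.410 + 19.350 - 119.00 = -46.41 dBm

-46.41 dBm


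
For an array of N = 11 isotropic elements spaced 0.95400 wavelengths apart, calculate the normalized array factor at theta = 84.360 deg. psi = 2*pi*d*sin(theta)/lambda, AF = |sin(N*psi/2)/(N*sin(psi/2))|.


psi = 2*pi*0.95400*sin(84.360 deg) = 5.965141 rad
AF = |sin(11*5.965141/2) / (11*sin(5.965141/2))| = 0.5650

0.5650


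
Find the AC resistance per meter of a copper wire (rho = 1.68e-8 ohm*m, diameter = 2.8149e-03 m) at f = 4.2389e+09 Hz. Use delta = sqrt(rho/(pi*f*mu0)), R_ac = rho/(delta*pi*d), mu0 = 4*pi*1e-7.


delta = sqrt(1.68e-8 / (pi * 4.2389e+09 * 4*pi*1e-7)) = 1.001955e-06 m
R_ac = 1.68e-8 / (1.001955e-06 * pi * 2.8149e-03) = 1.896 ohm/m

1.896 ohm/m


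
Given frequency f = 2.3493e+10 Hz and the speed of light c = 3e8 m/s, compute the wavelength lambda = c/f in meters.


lambda = c / f = 3.0000e+08 / 2.3493e+10 = 0.01277 m

0.01277 m


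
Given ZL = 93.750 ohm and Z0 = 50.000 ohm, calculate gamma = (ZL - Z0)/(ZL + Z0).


gamma = (93.750 - 50.000) / (93.750 + 50.000) = 0.3043

0.3043


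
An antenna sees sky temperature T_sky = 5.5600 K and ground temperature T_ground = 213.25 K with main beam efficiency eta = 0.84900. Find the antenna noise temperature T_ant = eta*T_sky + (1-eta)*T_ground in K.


T_ant = 0.84900 * 5.5600 + (1 - 0.84900) * 213.25 = 36.92 K

36.92 K


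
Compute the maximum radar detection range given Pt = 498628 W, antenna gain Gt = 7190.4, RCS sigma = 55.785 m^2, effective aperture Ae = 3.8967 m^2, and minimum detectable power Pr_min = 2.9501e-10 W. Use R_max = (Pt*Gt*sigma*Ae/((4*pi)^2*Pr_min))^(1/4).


R^4 = 498628*7190.4*55.785*3.8967 / ((4*pi)^2 * 2.9501e-10) = 1.672968e+19
R_max = 1.672968e+19^0.25 = 63955 m

63955 m


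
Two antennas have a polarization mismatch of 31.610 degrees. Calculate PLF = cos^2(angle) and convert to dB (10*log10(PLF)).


PLF_linear = cos^2(31.610 deg) = 0.7252830
PLF_dB = 10 * log10(0.7252830) = -1.395 dB

-1.395 dB


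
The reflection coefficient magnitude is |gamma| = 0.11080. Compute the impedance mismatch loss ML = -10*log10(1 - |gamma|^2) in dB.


ML = -10 * log10(1 - 0.11080^2) = -10 * log10(0.98772336) = 0.05365 dB

0.05365 dB


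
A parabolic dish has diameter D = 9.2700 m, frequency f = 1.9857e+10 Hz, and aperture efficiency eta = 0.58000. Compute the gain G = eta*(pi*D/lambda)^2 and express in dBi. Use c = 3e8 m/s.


lambda = c / f = 3.0000e+08 / 1.9857e+10 = 0.01510802 m
G_linear = 0.58000 * (pi * 9.2700 / 0.01510802)^2 = 2.155123e+06
G_dBi = 10 * log10(2.155123e+06) = 63.33 dBi

63.33 dBi


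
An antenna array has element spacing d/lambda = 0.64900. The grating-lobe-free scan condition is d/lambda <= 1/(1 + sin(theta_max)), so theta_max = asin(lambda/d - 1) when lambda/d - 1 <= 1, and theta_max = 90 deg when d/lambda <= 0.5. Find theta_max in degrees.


lambda/d - 1 = 1/0.64900 - 1 = 0.5408320
theta_max = asin(0.5408320) = 32.74 deg

32.74 deg


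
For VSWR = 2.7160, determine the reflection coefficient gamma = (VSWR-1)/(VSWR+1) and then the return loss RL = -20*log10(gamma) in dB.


gamma = (2.7160 - 1) / (2.7160 + 1) = 0.4617869
RL = -20 * log10(0.4617869) = 6.711 dB

6.711 dB
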